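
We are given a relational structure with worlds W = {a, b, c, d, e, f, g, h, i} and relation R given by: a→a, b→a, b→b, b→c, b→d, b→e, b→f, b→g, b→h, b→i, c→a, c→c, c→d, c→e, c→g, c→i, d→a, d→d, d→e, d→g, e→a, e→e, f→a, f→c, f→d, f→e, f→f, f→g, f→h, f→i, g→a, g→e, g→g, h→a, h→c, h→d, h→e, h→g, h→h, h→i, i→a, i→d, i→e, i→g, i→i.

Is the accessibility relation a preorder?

Reflexive: yes — every world is R-related to itself.
Transitive: yes — every two-step R-path is closed by a direct edge.
So R is a preorder.

Yes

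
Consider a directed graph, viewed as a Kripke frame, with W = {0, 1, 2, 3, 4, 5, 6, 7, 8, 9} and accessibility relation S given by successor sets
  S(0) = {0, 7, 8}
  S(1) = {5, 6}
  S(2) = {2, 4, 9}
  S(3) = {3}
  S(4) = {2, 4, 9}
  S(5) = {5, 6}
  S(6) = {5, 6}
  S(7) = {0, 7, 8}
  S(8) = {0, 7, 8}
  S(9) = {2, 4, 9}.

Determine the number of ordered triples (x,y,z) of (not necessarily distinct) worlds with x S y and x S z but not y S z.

S is Euclidean; there are no such tuples.

0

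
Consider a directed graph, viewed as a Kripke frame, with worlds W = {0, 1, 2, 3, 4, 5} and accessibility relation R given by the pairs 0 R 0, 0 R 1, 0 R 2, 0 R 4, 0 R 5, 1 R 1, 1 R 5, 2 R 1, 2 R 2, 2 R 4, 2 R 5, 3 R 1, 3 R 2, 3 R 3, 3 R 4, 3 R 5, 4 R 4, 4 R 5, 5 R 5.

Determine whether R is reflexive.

Yes

Reflexive: yes — every world is R-related to itself.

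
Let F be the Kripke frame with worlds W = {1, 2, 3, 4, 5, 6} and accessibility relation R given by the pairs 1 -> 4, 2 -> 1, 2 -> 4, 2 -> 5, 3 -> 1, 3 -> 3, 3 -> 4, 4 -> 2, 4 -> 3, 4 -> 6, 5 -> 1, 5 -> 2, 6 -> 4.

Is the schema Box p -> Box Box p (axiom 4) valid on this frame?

No

Axiom 4 corresponds to the accessibility relation being transitive.
Transitive: no — 1 R 4 and 4 R 2, but not 1 R 2.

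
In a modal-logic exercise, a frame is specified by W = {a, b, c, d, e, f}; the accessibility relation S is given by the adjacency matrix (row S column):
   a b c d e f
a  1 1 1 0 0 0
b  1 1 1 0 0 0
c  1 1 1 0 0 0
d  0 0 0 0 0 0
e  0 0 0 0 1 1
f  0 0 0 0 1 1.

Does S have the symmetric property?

Symmetric: yes — every pair in S has its reverse in S.

Yes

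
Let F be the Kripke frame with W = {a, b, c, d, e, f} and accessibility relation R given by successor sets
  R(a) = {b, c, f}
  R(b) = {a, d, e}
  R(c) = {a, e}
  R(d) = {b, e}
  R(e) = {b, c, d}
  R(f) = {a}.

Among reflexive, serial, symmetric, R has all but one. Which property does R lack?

reflexive

Reflexive: no — a is not related to itself.
Serial: yes — every world has a successor (e.g. a R b).
Symmetric: yes — every pair in R has its reverse in R.
Only reflexive fails.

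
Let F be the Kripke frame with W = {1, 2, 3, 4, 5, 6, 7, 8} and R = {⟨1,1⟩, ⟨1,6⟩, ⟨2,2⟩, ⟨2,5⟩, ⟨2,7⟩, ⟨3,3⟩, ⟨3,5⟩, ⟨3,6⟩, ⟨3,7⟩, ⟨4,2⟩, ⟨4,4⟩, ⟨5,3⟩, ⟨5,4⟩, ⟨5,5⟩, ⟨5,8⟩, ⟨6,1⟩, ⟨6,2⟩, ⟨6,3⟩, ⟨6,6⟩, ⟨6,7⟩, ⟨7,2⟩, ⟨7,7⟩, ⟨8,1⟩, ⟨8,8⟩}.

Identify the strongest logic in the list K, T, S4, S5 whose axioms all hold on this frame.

Reflexive (axiom T): yes — every world is R-related to itself.
Transitive (axiom 4): no — 1 R 6 and 6 R 2, but not 1 R 2.
Euclidean (axiom 5): no — 2 R 5 and 2 R 7, but not 5 R 7.
So F validates K, T; S4 would additionally require R to be transitive. The strongest is T.

T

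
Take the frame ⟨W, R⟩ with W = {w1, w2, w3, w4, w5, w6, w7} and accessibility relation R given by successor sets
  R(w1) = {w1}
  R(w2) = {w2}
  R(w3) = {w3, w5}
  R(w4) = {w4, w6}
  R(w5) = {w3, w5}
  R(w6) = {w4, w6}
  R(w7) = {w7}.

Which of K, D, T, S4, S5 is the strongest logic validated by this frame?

S5

Serial (axiom D): yes — every world has a successor (e.g. w1 R w1).
Reflexive (axiom T): yes — every world is R-related to itself.
Transitive (axiom 4): yes — every two-step R-path is closed by a direct edge.
Euclidean (axiom 5): yes — any two successors of a common world are R-related.
So F validates K, D, T, S4, S5. The strongest is S5.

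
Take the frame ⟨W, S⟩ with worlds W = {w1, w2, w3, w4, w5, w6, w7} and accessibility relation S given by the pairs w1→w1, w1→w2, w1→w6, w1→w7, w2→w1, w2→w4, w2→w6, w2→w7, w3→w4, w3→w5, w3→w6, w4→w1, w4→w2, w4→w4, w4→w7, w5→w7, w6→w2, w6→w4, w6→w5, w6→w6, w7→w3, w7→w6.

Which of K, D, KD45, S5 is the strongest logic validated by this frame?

Serial (axiom D): yes — every world has a successor (e.g. w1 S w1).
Euclidean (axiom 5): no — w1 S w6 and w1 S w7, but not w6 S w7.
Transitive (axiom 4): no — w1 S w2 and w2 S w4, but not w1 S w4.
Reflexive (axiom T): no — w2 is not related to itself.
So F validates K, D; KD45 would additionally require S to be Euclidean and transitive. The strongest is D.

D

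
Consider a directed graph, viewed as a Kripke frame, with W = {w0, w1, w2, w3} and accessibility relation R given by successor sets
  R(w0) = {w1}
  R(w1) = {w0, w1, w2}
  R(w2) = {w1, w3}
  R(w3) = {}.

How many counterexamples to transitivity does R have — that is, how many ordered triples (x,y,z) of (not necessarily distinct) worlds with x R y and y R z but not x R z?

5

Enumerating: (w0,w1,w0), (w0,w1,w2), (w1,w2,w3), (w2,w1,w0), (w2,w1,w2).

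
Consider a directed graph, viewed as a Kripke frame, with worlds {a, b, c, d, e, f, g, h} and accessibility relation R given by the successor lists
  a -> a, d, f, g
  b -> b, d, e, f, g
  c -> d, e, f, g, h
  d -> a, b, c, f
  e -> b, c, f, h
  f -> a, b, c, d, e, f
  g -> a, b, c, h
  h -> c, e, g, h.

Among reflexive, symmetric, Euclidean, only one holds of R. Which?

symmetric

Reflexive: no — c is not related to itself.
Symmetric: yes — every pair in R has its reverse in R.
Euclidean: no — a R d and a R g, but not d R g.
Only symmetric holds.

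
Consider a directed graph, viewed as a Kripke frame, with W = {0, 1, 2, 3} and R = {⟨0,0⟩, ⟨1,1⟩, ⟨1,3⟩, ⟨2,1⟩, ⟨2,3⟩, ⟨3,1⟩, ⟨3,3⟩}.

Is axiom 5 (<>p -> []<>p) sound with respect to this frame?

Yes

The schema 5 characterises exactly the Euclidean frames.
Euclidean: yes — any two successors of a common world are R-related.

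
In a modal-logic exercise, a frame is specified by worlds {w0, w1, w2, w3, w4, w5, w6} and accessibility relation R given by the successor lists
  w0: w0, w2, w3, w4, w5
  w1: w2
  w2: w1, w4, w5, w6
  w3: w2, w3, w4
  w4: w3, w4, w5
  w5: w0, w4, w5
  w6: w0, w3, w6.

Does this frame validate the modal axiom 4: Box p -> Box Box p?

Axiom 4 corresponds to the accessibility relation being transitive.
Transitive: no — w0 R w2 and w2 R w1, but not w0 R w1.

No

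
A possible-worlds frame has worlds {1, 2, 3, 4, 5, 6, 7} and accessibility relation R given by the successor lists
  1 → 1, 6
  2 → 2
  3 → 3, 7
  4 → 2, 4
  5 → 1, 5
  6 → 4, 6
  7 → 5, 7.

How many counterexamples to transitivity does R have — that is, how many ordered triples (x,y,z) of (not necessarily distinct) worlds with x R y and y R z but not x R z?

5

Enumerating: (1,6,4), (3,7,5), (5,1,6), (6,4,2), (7,5,1).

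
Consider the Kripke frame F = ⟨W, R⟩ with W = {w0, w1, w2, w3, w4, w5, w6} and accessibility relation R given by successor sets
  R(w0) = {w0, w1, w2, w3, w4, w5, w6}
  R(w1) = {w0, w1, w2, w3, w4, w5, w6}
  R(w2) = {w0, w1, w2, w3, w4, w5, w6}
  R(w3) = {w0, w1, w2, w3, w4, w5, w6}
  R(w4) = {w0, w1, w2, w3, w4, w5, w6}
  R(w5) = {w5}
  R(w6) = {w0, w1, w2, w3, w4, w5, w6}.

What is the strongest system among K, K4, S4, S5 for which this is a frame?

S4

Transitive (axiom 4): yes — every two-step R-path is closed by a direct edge.
Reflexive (axiom T): yes — every world is R-related to itself.
Euclidean (axiom 5): no — w0 R w5 and w0 R w1, but not w5 R w1.
So F validates K, K4, S4; S5 would additionally require R to be Euclidean. The strongest is S4.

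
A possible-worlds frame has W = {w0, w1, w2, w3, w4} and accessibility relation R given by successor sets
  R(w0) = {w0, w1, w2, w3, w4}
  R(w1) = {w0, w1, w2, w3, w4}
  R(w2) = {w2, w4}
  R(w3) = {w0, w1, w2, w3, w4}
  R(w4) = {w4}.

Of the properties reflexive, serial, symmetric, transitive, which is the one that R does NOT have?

Reflexive: yes — every world is R-related to itself.
Serial: yes — every world has a successor (e.g. w0 R w0).
Symmetric: no — w0 R w2 but not w2 R w0.
Transitive: yes — every two-step R-path is closed by a direct edge.
Only symmetric fails.

symmetric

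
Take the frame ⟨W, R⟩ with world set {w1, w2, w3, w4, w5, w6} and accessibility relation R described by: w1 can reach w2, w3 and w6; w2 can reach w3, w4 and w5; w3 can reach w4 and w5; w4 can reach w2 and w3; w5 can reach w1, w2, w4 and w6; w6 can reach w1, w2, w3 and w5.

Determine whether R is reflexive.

Reflexive: no — w1 is not related to itself.

No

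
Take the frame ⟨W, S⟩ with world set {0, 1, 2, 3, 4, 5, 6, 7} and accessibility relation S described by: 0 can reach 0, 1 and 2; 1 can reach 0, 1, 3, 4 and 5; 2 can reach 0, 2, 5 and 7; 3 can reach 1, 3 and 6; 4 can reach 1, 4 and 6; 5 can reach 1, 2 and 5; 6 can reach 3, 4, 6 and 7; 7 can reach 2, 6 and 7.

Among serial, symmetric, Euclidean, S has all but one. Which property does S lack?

Serial: yes — every world has a successor (e.g. 0 S 0).
Symmetric: yes — every pair in S has its reverse in S.
Euclidean: no — 0 S 1 and 0 S 2, but not 1 S 2.
Only Euclidean fails.

Euclidean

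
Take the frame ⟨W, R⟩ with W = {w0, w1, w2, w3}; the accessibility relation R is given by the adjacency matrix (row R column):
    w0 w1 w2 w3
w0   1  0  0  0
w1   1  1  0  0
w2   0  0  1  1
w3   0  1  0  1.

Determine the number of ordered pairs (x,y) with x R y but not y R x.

3

Enumerating: (w1,w0), (w2,w3), (w3,w1).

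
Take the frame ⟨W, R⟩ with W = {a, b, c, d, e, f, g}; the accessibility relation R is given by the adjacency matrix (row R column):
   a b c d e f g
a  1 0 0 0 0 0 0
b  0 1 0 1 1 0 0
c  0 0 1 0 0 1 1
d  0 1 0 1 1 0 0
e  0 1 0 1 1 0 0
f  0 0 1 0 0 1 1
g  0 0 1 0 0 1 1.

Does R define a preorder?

Yes

Reflexive: yes — every world is R-related to itself.
Transitive: yes — every two-step R-path is closed by a direct edge.
So R is a preorder.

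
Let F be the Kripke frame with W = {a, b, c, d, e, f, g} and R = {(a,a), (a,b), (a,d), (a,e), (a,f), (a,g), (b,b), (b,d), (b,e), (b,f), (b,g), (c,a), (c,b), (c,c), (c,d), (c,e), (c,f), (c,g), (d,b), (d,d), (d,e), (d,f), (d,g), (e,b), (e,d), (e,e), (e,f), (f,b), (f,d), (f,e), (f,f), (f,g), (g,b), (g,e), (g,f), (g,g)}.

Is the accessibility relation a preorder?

Reflexive: yes — every world is R-related to itself.
Transitive: no — e R b and b R g, but not e R g.
So R is not a preorder.

No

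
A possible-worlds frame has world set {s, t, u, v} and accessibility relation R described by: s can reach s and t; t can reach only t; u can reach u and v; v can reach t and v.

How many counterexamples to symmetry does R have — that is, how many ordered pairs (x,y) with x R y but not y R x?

Enumerating: (s,t), (u,v), (v,t).

3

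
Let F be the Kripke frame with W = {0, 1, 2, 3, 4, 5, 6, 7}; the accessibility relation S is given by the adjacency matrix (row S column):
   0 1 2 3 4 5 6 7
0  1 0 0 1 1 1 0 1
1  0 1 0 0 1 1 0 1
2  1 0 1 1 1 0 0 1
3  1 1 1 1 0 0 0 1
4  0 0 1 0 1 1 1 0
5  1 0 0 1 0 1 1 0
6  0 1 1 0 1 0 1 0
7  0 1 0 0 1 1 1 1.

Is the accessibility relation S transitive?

No

Transitive: no — 0 S 3 and 3 S 1, but not 0 S 1.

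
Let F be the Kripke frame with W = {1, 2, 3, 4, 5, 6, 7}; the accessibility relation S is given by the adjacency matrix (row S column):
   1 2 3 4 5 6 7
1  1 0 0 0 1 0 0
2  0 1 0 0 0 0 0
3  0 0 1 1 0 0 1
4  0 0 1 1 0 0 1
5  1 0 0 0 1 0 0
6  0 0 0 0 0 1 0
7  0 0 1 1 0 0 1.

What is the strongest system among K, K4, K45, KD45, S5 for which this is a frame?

S5

Transitive (axiom 4): yes — every two-step S-path is closed by a direct edge.
Euclidean (axiom 5): yes — any two successors of a common world are S-related.
Serial (axiom D): yes — every world has a successor (e.g. 1 S 1).
Reflexive (axiom T): yes — every world is S-related to itself.
So F validates K, K4, K45, KD45, S5. The strongest is S5.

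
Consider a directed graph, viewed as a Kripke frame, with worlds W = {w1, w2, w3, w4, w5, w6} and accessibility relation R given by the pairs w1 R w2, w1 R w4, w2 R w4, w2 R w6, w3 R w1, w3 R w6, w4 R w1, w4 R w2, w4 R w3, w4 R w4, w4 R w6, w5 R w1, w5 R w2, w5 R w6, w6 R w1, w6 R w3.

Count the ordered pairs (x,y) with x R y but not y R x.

Enumerating: (w1,w2), (w2,w6), (w3,w1), (w4,w3), (w4,w6), (w5,w1), (w5,w2), (w5,w6), (w6,w1).

9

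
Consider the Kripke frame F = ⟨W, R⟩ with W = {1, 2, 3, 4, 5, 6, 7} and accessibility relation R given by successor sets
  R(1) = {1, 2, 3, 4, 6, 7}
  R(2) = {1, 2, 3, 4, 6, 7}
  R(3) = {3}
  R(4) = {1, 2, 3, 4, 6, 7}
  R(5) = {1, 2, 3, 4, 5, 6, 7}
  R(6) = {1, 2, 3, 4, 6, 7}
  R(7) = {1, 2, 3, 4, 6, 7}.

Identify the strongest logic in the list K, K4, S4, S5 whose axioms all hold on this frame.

Transitive (axiom 4): yes — every two-step R-path is closed by a direct edge.
Reflexive (axiom T): yes — every world is R-related to itself.
Euclidean (axiom 5): no — 1 R 3 and 1 R 2, but not 3 R 2.
So F validates K, K4, S4; S5 would additionally require R to be Euclidean. The strongest is S4.

S4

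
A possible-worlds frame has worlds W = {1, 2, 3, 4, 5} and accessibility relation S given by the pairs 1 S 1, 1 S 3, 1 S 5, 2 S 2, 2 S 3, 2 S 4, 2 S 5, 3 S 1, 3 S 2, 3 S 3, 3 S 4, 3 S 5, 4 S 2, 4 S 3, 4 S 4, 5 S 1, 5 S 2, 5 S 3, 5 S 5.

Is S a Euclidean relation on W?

Euclidean: no — 2 S 4 and 2 S 5, but not 4 S 5.

No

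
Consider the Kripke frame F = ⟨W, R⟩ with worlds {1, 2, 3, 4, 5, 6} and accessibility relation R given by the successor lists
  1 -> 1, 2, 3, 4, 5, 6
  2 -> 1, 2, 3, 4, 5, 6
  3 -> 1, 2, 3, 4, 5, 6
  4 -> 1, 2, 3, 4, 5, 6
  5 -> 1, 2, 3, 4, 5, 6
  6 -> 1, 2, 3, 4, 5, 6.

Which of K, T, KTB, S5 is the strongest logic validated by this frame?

S5

Reflexive (axiom T): yes — every world is R-related to itself.
Symmetric (axiom B): yes — every pair in R has its reverse in R.
Euclidean (axiom 5): yes — any two successors of a common world are R-related.
So F validates K, T, KTB, S5. The strongest is S5.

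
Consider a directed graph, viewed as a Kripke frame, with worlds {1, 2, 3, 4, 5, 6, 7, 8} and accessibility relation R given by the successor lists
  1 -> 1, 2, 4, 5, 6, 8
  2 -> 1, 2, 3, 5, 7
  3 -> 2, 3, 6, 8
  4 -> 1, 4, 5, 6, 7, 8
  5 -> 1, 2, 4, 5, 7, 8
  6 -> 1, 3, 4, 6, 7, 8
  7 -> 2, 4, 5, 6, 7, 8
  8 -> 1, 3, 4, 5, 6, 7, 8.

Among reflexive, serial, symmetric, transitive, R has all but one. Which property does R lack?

Reflexive: yes — every world is R-related to itself.
Serial: yes — every world has a successor (e.g. 1 R 1).
Symmetric: yes — every pair in R has its reverse in R.
Transitive: no — 1 R 2 and 2 R 3, but not 1 R 3.
Only transitive fails.

transitive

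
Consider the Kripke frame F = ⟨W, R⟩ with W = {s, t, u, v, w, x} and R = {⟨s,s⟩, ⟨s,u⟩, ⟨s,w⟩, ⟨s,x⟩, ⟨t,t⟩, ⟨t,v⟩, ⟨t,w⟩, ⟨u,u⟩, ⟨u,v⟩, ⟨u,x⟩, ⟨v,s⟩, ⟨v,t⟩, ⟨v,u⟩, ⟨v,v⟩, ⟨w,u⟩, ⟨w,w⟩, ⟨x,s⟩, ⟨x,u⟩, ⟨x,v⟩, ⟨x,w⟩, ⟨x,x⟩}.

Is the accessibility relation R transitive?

No

Transitive: no — s R u and u R v, but not s R v.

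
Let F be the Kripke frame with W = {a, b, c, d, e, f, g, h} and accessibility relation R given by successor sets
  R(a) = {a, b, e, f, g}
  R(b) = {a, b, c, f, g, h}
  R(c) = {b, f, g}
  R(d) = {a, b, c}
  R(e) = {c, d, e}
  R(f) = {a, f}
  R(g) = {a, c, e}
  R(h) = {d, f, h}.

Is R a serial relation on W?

Serial: yes — every world has a successor (e.g. a R a).

Yes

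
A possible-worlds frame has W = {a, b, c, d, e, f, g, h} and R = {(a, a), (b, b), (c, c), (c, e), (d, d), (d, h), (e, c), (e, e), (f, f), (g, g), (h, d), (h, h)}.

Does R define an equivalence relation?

Reflexive: yes — every world is R-related to itself.
Symmetric: yes — every pair in R has its reverse in R.
Transitive: yes — every two-step R-path is closed by a direct edge.
So R is an equivalence relation.

Yes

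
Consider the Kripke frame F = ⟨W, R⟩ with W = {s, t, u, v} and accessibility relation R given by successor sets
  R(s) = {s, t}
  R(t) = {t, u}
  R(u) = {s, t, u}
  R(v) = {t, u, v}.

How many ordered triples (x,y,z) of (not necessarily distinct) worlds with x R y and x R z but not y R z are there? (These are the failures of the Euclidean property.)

Enumerating: (s,t,s), (u,s,u), (u,t,s), (v,t,v), (v,u,v).

5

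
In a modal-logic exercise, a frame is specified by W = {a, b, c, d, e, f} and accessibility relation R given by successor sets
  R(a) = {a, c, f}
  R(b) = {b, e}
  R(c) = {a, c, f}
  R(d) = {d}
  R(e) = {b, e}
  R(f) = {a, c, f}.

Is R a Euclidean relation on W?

Yes

Euclidean: yes — any two successors of a common world are R-related.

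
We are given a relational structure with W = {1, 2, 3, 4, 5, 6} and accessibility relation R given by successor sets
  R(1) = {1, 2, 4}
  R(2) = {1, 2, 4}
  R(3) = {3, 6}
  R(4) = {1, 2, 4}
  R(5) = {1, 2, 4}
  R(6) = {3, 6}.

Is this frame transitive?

Yes

Transitive: yes — every two-step R-path is closed by a direct edge.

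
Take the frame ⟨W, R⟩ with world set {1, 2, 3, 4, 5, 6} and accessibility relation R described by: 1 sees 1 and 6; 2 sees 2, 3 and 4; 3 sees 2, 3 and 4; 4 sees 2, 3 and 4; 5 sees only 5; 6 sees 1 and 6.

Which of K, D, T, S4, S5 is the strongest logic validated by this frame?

Serial (axiom D): yes — every world has a successor (e.g. 1 R 1).
Reflexive (axiom T): yes — every world is R-related to itself.
Transitive (axiom 4): yes — every two-step R-path is closed by a direct edge.
Euclidean (axiom 5): yes — any two successors of a common world are R-related.
So F validates K, D, T, S4, S5. The strongest is S5.

S5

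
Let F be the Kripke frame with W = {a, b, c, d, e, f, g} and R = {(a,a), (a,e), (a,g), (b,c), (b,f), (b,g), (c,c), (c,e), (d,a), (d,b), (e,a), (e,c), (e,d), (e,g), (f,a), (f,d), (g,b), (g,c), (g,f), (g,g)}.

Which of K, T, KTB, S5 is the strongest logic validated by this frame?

Reflexive (axiom T): no — b is not related to itself.
Symmetric (axiom B): no — a R g but not g R a.
Euclidean (axiom 5): no — a R g and a R e, but not g R e.
So F validates K; T would additionally require R to be reflexive. The strongest is K.

K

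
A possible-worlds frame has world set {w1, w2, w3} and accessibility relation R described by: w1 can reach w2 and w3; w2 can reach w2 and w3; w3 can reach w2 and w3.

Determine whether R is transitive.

Yes

Transitive: yes — every two-step R-path is closed by a direct edge.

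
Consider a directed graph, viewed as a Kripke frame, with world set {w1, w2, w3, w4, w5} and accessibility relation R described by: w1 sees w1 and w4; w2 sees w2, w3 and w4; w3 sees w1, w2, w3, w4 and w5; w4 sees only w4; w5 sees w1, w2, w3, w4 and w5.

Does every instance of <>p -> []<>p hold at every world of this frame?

The schema 5 characterises exactly the Euclidean frames.
Euclidean: no — w2 R w4 and w2 R w3, but not w4 R w3.

No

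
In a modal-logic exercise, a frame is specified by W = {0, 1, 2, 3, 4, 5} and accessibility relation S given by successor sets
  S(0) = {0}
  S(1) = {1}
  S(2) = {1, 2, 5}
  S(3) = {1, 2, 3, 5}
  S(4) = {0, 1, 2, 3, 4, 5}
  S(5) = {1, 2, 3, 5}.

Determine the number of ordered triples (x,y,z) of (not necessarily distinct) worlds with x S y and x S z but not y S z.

27

Enumerating: (2,1,2), (2,1,5), (3,1,2), (3,1,3), (3,1,5), (3,2,3), (4,0,1), (4,0,2), (4,0,3), (4,0,4), (4,0,5), (4,1,0), … and 15 more.
Total: 27.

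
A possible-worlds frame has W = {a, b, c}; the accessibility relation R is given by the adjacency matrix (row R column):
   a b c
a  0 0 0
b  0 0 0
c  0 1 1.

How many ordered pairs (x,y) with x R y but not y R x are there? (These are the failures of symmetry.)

1

Enumerating: (c,b).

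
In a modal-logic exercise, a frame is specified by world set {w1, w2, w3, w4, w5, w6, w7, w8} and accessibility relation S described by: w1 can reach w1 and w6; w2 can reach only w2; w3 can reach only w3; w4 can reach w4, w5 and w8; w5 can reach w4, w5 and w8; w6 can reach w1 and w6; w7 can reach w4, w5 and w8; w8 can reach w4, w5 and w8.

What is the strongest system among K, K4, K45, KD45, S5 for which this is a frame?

KD45

Transitive (axiom 4): yes — every two-step S-path is closed by a direct edge.
Euclidean (axiom 5): yes — any two successors of a common world are S-related.
Serial (axiom D): yes — every world has a successor (e.g. w1 S w1).
Reflexive (axiom T): no — w7 is not related to itself.
So F validates K, K4, K45, KD45; S5 would additionally require S to be reflexive. The strongest is KD45.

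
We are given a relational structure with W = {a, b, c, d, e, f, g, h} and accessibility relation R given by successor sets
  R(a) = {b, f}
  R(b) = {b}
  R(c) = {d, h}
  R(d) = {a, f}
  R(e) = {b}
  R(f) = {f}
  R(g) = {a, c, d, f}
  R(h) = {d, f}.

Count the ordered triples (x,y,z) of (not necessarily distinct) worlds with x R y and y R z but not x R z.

Enumerating: (c,d,a), (c,d,f), (c,h,f), (d,a,b), (g,a,b), (g,c,h), (h,d,a).

7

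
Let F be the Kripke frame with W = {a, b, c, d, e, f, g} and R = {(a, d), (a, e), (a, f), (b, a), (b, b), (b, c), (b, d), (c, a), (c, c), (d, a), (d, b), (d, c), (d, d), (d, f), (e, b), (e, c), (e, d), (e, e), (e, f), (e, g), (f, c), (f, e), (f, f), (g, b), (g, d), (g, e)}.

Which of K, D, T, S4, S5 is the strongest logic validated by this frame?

Serial (axiom D): yes — every world has a successor (e.g. a R d).
Reflexive (axiom T): no — a is not related to itself.
Transitive (axiom 4): no — a R d and d R b, but not a R b.
Euclidean (axiom 5): no — a R d and a R e, but not d R e.
So F validates K, D; T would additionally require R to be reflexive. The strongest is D.

D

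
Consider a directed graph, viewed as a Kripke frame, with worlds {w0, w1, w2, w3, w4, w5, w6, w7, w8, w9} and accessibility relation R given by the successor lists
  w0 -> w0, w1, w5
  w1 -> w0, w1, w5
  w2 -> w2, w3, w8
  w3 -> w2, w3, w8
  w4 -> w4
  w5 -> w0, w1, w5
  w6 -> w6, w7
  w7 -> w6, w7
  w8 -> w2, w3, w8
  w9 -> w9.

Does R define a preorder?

Reflexive: yes — every world is R-related to itself.
Transitive: yes — every two-step R-path is closed by a direct edge.
So R is a preorder.

Yes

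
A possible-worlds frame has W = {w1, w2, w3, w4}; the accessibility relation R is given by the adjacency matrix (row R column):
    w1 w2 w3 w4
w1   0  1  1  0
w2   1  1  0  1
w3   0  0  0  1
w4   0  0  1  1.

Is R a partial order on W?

Reflexive: no — w1 is not related to itself.
Transitive: no — w1 R w2 and w2 R w4, but not w1 R w4.
Antisymmetric: no — w1 R w2 and w2 R w1 with w1 ≠ w2.
So R is not a partial order.

No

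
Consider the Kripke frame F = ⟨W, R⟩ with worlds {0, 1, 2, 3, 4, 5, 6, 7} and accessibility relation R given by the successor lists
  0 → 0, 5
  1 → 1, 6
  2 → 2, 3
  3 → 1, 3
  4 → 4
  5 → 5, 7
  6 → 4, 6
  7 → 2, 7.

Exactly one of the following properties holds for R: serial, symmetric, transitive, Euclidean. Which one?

serial

Serial: yes — every world has a successor (e.g. 0 R 0).
Symmetric: no — 0 R 5 but not 5 R 0.
Transitive: no — 0 R 5 and 5 R 7, but not 0 R 7.
Euclidean: no — 0 R 5 and 0 R 0, but not 5 R 0.
Only serial holds.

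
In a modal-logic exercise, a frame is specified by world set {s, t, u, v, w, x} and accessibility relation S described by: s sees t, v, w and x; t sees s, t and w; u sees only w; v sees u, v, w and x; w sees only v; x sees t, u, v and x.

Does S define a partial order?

Reflexive: no — s is not related to itself.
Transitive: no — s S v and v S u, but not s S u.
Antisymmetric: no — s S t and t S s with s ≠ t.
So S is not a partial order.

No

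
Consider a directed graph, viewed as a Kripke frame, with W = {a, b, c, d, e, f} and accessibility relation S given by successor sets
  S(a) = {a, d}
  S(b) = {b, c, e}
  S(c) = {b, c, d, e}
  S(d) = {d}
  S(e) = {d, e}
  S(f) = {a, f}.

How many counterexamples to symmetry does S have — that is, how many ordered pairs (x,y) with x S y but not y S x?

Enumerating: (a,d), (b,e), (c,d), (c,e), (e,d), (f,a).

6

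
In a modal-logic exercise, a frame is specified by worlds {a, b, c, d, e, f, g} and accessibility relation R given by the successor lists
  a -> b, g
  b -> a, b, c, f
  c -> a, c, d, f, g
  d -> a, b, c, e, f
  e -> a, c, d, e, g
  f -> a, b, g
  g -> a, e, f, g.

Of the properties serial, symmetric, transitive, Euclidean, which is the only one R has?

serial

Serial: yes — every world has a successor (e.g. a R b).
Symmetric: no — b R c but not c R b.
Transitive: no — a R b and b R c, but not a R c.
Euclidean: no — a R b and a R g, but not b R g.
Only serial holds.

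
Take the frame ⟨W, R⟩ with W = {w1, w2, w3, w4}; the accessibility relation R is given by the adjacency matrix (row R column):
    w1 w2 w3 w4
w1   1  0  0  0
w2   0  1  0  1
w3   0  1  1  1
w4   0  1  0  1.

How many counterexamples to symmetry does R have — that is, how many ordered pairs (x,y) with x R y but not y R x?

2

Enumerating: (w3,w2), (w3,w4).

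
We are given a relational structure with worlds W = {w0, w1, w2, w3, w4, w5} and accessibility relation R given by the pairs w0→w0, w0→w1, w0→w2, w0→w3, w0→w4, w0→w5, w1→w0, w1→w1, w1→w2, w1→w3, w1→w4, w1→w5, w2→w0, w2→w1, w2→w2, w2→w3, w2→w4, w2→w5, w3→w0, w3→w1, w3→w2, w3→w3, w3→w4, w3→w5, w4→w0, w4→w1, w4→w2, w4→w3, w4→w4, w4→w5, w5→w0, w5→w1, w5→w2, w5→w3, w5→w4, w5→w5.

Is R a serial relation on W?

Serial: yes — every world has a successor (e.g. w0 R w0).

Yes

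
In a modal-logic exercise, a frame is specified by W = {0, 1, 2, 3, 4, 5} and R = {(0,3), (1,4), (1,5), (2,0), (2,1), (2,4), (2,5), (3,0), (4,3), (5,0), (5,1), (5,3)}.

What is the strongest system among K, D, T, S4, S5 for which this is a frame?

Serial (axiom D): yes — every world has a successor (e.g. 0 R 3).
Reflexive (axiom T): no — 0 is not related to itself.
Transitive (axiom 4): no — 1 R 4 and 4 R 3, but not 1 R 3.
Euclidean (axiom 5): no — 1 R 4 and 1 R 5, but not 4 R 5.
So F validates K, D; T would additionally require R to be reflexive. The strongest is D.

D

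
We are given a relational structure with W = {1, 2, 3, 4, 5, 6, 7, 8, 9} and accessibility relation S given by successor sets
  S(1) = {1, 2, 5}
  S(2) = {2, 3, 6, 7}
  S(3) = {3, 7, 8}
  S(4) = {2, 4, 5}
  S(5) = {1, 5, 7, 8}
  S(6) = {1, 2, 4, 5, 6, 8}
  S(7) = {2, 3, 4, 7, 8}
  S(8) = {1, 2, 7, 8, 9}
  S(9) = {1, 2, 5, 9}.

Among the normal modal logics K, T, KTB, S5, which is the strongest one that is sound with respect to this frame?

T

Reflexive (axiom T): yes — every world is S-related to itself.
Symmetric (axiom B): no — 1 S 2 but not 2 S 1.
Euclidean (axiom 5): no — 1 S 2 and 1 S 5, but not 2 S 5.
So F validates K, T; KTB would additionally require S to be symmetric. The strongest is T.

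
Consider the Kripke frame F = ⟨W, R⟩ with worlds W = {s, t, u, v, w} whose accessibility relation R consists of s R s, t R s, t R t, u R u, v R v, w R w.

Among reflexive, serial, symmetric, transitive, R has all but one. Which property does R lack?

symmetric

Reflexive: yes — every world is R-related to itself.
Serial: yes — every world has a successor (e.g. s R s).
Symmetric: no — t R s but not s R t.
Transitive: yes — every two-step R-path is closed by a direct edge.
Only symmetric fails.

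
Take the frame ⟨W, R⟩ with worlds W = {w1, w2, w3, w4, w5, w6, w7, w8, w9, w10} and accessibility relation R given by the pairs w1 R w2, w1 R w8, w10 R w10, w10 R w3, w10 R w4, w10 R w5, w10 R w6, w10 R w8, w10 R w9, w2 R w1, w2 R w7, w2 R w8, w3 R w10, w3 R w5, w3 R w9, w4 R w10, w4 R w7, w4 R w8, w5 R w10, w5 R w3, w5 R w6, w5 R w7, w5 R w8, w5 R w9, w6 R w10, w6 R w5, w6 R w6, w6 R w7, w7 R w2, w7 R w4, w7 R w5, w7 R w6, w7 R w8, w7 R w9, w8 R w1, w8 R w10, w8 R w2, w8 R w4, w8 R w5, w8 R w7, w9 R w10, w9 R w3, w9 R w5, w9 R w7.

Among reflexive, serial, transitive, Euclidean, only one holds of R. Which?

serial

Reflexive: no — w1 is not related to itself.
Serial: yes — every world has a successor (e.g. w1 R w2).
Transitive: no — w1 R w2 and w2 R w7, but not w1 R w7.
Euclidean: no — w10 R w3 and w10 R w4, but not w3 R w4.
Only serial holds.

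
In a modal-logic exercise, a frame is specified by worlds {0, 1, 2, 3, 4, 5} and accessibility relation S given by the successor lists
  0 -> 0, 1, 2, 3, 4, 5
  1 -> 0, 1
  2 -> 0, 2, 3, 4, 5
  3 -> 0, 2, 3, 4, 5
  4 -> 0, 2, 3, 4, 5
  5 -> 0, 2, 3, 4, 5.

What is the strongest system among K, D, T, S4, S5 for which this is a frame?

Serial (axiom D): yes — every world has a successor (e.g. 0 S 0).
Reflexive (axiom T): yes — every world is S-related to itself.
Transitive (axiom 4): no — 1 S 0 and 0 S 2, but not 1 S 2.
Euclidean (axiom 5): no — 0 S 1 and 0 S 2, but not 1 S 2.
So F validates K, D, T; S4 would additionally require S to be transitive. The strongest is T.

T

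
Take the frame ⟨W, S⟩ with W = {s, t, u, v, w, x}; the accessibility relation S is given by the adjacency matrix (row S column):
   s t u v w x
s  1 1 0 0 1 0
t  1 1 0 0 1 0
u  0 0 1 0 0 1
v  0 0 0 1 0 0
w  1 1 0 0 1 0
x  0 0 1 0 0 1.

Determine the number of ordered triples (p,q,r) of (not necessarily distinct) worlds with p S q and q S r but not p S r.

0

S is transitive; there are no such tuples.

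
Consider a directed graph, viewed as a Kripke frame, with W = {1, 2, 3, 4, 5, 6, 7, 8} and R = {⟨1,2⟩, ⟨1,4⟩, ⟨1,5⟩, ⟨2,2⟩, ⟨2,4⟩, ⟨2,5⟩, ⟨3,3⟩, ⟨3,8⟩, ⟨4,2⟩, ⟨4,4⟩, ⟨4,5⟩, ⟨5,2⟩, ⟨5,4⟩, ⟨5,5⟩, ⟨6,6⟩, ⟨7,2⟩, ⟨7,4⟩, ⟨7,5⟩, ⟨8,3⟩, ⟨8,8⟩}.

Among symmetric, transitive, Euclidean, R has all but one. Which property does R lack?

symmetric

Symmetric: no — 1 R 2 but not 2 R 1.
Transitive: yes — every two-step R-path is closed by a direct edge.
Euclidean: yes — any two successors of a common world are R-related.
Only symmetric fails.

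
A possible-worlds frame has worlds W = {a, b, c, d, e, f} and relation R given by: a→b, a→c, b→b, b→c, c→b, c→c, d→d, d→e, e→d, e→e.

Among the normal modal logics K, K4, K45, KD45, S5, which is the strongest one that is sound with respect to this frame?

K45

Transitive (axiom 4): yes — every two-step R-path is closed by a direct edge.
Euclidean (axiom 5): yes — any two successors of a common world are R-related.
Serial (axiom D): no — f has no R-successor.
Reflexive (axiom T): no — a is not related to itself.
So F validates K, K4, K45; KD45 would additionally require R to be serial. The strongest is K45.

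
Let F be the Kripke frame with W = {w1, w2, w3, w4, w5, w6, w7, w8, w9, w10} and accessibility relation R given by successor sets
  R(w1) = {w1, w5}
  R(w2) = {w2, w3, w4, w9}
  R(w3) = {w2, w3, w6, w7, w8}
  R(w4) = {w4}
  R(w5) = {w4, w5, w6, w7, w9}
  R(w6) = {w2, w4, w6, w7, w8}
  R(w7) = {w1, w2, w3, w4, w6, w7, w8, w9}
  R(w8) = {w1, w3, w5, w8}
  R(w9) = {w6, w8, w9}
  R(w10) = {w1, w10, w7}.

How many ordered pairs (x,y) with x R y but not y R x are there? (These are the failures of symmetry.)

Enumerating: (w1,w5), (w10,w1), (w10,w7), (w2,w4), (w2,w9), (w3,w6), (w5,w4), (w5,w6), (w5,w7), (w5,w9), (w6,w2), (w6,w4), … and 10 more.
Total: 22.

22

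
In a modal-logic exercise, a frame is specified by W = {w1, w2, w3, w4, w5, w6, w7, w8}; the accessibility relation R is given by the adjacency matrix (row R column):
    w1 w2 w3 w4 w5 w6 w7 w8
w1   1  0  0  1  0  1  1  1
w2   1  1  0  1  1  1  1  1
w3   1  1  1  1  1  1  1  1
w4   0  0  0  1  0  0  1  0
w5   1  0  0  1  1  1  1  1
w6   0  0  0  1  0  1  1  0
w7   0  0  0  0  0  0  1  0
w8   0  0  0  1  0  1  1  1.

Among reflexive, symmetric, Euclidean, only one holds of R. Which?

reflexive

Reflexive: yes — every world is R-related to itself.
Symmetric: no — w1 R w4 but not w4 R w1.
Euclidean: no — w1 R w4 and w1 R w6, but not w4 R w6.
Only reflexive holds.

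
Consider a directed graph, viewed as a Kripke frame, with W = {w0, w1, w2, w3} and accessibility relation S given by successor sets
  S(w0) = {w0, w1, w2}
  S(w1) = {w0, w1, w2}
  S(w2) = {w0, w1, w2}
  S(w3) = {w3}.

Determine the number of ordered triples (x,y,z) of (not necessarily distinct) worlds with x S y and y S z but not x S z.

0

S is transitive; there are no such tuples.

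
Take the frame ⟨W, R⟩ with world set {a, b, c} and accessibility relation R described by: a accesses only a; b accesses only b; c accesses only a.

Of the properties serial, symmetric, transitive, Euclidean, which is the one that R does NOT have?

Serial: yes — every world has a successor (e.g. a R a).
Symmetric: no — c R a but not a R c.
Transitive: yes — every two-step R-path is closed by a direct edge.
Euclidean: yes — any two successors of a common world are R-related.
Only symmetric fails.

symmetric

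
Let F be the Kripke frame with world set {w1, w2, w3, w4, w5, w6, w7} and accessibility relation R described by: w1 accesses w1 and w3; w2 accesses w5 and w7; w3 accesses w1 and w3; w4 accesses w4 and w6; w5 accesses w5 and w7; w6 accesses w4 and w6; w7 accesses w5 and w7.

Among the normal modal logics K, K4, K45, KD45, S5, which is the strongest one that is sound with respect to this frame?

Transitive (axiom 4): yes — every two-step R-path is closed by a direct edge.
Euclidean (axiom 5): yes — any two successors of a common world are R-related.
Serial (axiom D): yes — every world has a successor (e.g. w1 R w1).
Reflexive (axiom T): no — w2 is not related to itself.
So F validates K, K4, K45, KD45; S5 would additionally require R to be reflexive. The strongest is KD45.

KD45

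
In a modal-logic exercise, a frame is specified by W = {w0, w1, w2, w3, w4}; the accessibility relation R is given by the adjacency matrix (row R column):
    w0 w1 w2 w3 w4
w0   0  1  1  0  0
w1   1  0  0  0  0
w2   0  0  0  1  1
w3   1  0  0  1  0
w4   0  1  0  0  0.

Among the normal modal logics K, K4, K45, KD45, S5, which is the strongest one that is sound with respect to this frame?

Transitive (axiom 4): no — w0 R w2 and w2 R w3, but not w0 R w3.
Euclidean (axiom 5): no — w0 R w1 and w0 R w2, but not w1 R w2.
Serial (axiom D): yes — every world has a successor (e.g. w0 R w1).
Reflexive (axiom T): no — w0 is not related to itself.
So F validates K; K4 would additionally require R to be transitive. The strongest is K.

K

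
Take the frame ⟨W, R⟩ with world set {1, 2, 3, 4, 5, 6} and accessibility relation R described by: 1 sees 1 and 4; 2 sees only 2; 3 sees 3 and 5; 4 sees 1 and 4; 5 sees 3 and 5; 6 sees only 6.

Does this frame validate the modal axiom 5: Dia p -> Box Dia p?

Yes

By correspondence theory, 5 is valid on a frame iff R is Euclidean.
Euclidean: yes — any two successors of a common world are R-related.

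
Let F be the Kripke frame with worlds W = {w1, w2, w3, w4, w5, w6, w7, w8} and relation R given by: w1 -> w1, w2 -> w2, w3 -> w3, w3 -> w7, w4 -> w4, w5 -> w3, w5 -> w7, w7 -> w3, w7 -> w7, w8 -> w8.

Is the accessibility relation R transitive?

Yes

Transitive: yes — every two-step R-path is closed by a direct edge.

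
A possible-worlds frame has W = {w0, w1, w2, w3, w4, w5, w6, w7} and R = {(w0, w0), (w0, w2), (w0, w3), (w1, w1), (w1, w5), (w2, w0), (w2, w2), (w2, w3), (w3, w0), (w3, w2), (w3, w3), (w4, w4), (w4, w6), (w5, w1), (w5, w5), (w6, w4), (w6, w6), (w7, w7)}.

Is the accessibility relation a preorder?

Yes

Reflexive: yes — every world is R-related to itself.
Transitive: yes — every two-step R-path is closed by a direct edge.
So R is a preorder.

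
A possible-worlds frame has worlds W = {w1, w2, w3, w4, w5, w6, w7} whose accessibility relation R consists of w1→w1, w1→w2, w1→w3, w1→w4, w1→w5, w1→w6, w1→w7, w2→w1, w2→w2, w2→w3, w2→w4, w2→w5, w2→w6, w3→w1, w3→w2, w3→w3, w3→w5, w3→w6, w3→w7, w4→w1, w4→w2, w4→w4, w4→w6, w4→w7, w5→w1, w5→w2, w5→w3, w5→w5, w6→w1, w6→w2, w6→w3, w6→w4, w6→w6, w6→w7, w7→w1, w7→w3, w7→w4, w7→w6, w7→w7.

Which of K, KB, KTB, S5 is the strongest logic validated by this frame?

KTB

Symmetric (axiom B): yes — every pair in R has its reverse in R.
Reflexive (axiom T): yes — every world is R-related to itself.
Euclidean (axiom 5): no — w1 R w2 and w1 R w7, but not w2 R w7.
So F validates K, KB, KTB; S5 would additionally require R to be Euclidean. The strongest is KTB.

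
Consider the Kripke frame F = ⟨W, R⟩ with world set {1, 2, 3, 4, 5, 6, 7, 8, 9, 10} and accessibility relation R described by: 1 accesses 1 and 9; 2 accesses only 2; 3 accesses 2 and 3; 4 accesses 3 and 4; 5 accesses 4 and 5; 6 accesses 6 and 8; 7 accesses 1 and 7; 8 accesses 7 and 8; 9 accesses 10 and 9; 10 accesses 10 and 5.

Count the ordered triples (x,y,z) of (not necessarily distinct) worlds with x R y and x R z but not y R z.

9

Enumerating: (1,9,1), (10,5,10), (3,2,3), (4,3,4), (5,4,5), (6,8,6), (7,1,7), (8,7,8), (9,10,9).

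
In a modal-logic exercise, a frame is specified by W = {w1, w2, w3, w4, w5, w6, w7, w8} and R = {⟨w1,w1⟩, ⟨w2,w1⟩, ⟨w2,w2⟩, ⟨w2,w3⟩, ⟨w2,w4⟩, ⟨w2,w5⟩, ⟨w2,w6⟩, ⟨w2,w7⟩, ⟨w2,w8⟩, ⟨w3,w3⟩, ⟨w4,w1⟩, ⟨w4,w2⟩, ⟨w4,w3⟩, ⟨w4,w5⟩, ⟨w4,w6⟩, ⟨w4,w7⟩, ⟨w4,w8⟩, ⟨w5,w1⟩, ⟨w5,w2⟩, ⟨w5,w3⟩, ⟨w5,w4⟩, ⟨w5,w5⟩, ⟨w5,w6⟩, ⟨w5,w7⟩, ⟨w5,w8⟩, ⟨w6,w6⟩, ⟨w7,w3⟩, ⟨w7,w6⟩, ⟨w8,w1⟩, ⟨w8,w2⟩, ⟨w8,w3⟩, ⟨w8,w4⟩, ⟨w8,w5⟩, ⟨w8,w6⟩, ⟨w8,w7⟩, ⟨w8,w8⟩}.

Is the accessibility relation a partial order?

Reflexive: no — w4 is not related to itself.
Transitive: no — w4 R w2 and w2 R w4, but not w4 R w4.
Antisymmetric: no — w2 R w4 and w4 R w2 with w2 ≠ w4.
So R is not a partial order.

No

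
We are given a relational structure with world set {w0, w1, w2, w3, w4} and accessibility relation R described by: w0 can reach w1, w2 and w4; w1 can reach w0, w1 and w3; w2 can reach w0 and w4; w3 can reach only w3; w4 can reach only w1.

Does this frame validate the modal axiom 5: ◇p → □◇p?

No

Axiom 5 corresponds to the accessibility relation being Euclidean.
Euclidean: no — w0 R w1 and w0 R w2, but not w1 R w2.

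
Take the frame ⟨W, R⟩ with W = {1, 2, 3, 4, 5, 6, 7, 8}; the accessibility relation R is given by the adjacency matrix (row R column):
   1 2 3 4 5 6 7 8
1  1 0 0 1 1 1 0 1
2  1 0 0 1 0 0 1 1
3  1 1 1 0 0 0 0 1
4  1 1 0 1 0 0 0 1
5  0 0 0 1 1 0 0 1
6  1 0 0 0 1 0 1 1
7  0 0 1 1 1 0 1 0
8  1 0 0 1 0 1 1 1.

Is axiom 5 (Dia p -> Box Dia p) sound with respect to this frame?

No

The schema 5 characterises exactly the Euclidean frames.
Euclidean: no — 1 R 4 and 1 R 5, but not 4 R 5.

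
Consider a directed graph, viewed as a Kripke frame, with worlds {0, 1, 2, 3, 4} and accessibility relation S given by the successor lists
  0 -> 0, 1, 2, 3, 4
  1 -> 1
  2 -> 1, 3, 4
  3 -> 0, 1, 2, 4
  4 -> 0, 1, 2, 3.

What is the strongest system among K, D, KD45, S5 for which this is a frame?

D

Serial (axiom D): yes — every world has a successor (e.g. 0 S 0).
Euclidean (axiom 5): no — 0 S 1 and 0 S 2, but not 1 S 2.
Transitive (axiom 4): no — 2 S 3 and 3 S 0, but not 2 S 0.
Reflexive (axiom T): no — 2 is not related to itself.
So F validates K, D; KD45 would additionally require S to be Euclidean and transitive. The strongest is D.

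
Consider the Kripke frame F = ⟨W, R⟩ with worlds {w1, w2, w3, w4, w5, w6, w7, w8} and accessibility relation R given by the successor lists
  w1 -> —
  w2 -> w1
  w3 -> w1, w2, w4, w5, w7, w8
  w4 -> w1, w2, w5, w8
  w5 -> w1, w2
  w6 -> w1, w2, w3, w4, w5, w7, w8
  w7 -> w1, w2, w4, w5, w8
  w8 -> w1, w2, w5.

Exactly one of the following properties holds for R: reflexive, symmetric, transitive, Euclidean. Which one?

Reflexive: no — w1 is not related to itself.
Symmetric: no — w2 R w1 but not w1 R w2.
Transitive: yes — every two-step R-path is closed by a direct edge.
Euclidean: no — w3 R w1 and w3 R w2, but not w1 R w2.
Only transitive holds.

transitive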